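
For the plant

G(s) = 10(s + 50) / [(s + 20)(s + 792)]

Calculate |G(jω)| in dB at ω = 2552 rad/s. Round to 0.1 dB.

-48.5 dB

At s = jω = j2552:
zero (s+50): 50 + j2552 → |·| = √(50²+2552²) = √6515204 ≈ 2552.5, ∠ = arctan(2552/50) ≈ 88.88°
pole (s+20): 20 + j2552 → |·| = √(20²+2552²) = √6513104 ≈ 2552.1, ∠ = arctan(2552/20) ≈ 89.55°
pole (s+792): 792 + j2552 → |·| = √(792²+2552²) = √7139968 ≈ 2672.1, ∠ = arctan(2552/792) ≈ 72.76°
|G| = 10 · 2552.5 / 6.8195e+06 ≈ 0.0037429
Gain = 20 log₁₀(0.0037429) ≈ -48.54 dB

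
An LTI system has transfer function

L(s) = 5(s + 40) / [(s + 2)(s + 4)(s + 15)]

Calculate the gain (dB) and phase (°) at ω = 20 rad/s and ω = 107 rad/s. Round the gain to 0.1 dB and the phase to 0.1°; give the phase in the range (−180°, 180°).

At s = jω = j20:
zero (s+40): 40 + j20 → |·| = √(40²+20²) = √2000 ≈ 44.721, ∠ = arctan(20/40) ≈ 26.57°
pole (s+2): 2 + j20 → |·| = √(2²+20²) = √404 ≈ 20.1, ∠ = arctan(20/2) ≈ 84.29°
pole (s+4): 4 + j20 → |·| = √(4²+20²) = √416 ≈ 20.396, ∠ = arctan(20/4) ≈ 78.69°
pole (s+15): 15 + j20 → |·| = √(15²+20²) = √625 ≈ 25, ∠ = arctan(20/15) ≈ 53.13°
|L| = 5 · 44.721 / 10249 ≈ 0.021817
Gain = 20 log₁₀(0.021817) ≈ -33.22 dB
∠L = 26.57° − 216.11° = -189.54° ≡ 170.46° (principal value)

At s = jω = j107:
zero (s+40): 40 + j107 → |·| = √(40²+107²) = √13049 ≈ 114.23, ∠ = arctan(107/40) ≈ 69.50°
pole (s+2): 2 + j107 → |·| = √(2²+107²) = √11453 ≈ 107.02, ∠ = arctan(107/2) ≈ 88.93°
pole (s+4): 4 + j107 → |·| = √(4²+107²) = √11465 ≈ 107.07, ∠ = arctan(107/4) ≈ 87.86°
pole (s+15): 15 + j107 → |·| = √(15²+107²) = √11674 ≈ 108.05, ∠ = arctan(107/15) ≈ 82.02°
|L| = 5 · 114.23 / 1.2381e+06 ≈ 0.00046131
Gain = 20 log₁₀(0.00046131) ≈ -66.72 dB
∠L = 69.50° − 258.81° = -189.31° ≡ 170.69° (principal value)

ω = 20: -33.2 dB, 170.5°; ω = 107: -66.7 dB, 170.7°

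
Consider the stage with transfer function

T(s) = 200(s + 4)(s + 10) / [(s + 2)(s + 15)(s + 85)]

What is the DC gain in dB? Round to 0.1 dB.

9.9 dB

T(0) = 200·4·10 / (2·15·85) ≈ 3.1373
20 log₁₀(3.1373) ≈ 9.93 dB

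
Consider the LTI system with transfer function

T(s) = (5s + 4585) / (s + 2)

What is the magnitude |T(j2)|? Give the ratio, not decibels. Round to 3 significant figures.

Substitute s = j2:
Numerator: 5(j2) + 4585 = 4585 + j10
Denominator: (j2) + 2 = 2 + j2
|N| = √(4585² + 10²) ≈ 4585, ∠N ≈ 0.12°
|D| = √(2² + 2²) ≈ 2.8284, ∠D ≈ 45.00°
|T| = 4585 / 2.8284 ≈ 1621.1

1.62e+03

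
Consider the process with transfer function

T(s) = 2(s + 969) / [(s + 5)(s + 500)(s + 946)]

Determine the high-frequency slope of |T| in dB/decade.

Each pole contributes −20 dB/decade at high frequency; each zero contributes +20 dB/decade.
Net: 1 zero(s) − 3 pole(s) → -40 dB/decade.

-40 dB/decade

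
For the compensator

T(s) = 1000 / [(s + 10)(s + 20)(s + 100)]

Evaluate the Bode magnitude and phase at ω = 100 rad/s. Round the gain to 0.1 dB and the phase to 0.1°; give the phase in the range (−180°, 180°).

At s = jω = j100:
pole (s+10): 10 + j100 → |·| = √(10²+100²) = √10100 ≈ 100.5, ∠ = arctan(100/10) ≈ 84.29°
pole (s+20): 20 + j100 → |·| = √(20²+100²) = √10400 ≈ 101.98, ∠ = arctan(100/20) ≈ 78.69°
pole (s+100): 100 + j100 → |·| = √(100²+100²) = √20000 ≈ 141.42, ∠ = arctan(100/100) ≈ 45.00°
|T| = 1000 / 1.4494e+06 ≈ 0.00068994
Gain = 20 log₁₀(0.00068994) ≈ -63.22 dB
∠T = 0.00° − 207.98° = -207.98° ≡ 152.02° (principal value)

-63.2 dB, 152.0°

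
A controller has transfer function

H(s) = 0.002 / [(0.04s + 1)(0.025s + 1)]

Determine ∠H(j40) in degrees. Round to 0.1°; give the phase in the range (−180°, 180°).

At ω = 40 rad/s:
pole (1 + j40·0.04) = 1 + j1.6 → |·| ≈ 1.8868, ∠ ≈ 57.99°
pole (1 + j40·0.025) = 1 + j1 → |·| ≈ 1.4142, ∠ ≈ 45.00°
∠H = (0°) − (57.99° + 45.00°) = -102.99°

-103.0°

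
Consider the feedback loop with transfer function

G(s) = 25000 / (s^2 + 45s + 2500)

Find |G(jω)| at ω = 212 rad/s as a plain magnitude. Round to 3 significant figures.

At s = jω = j212:
quadratic: (j212)² + 45·j212 + 2500 = -42444 + j9540 → |·| ≈ 43503, ∠ ≈ 167.33°
|G| = 25000 / 43503 ≈ 0.57467

0.575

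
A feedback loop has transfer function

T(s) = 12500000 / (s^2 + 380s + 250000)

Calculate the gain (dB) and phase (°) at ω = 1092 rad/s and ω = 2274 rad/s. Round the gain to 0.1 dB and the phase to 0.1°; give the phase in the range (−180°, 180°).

ω = 1092: 21.7 dB, -156.2°; ω = 2274: 8.0 dB, -170.0°

At s = jω = j1092:
quadratic: (j1092)² + 380·j1092 + 250000 = -942464 + j414960 → |·| ≈ 1.0298e+06, ∠ ≈ 156.24°
|T| = 12500000 / 1.0298e+06 ≈ 12.138
Gain = 20 log₁₀(12.138) ≈ 21.68 dB
∠T = 0.00° − 156.24° = -156.24°

At s = jω = j2274:
quadratic: (j2274)² + 380·j2274 + 250000 = -4921076 + j864120 → |·| ≈ 4.9964e+06, ∠ ≈ 170.04°
|T| = 12500000 / 4.9964e+06 ≈ 2.5018
Gain = 20 log₁₀(2.5018) ≈ 7.97 dB
∠T = 0.00° − 170.04° = -170.04°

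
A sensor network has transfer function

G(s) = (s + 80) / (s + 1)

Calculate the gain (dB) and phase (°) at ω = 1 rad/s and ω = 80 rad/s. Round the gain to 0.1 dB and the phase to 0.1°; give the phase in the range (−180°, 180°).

At s = jω = j1:
zero (s+80): 80 + j1 → |·| = √(80²+1²) = √6401 ≈ 80.006, ∠ = arctan(1/80) ≈ 0.72°
pole (s+1): 1 + j1 → |·| = √(1²+1²) = √2 ≈ 1.4142, ∠ = arctan(1/1) ≈ 45.00°
|G| = 1 · 80.006 / 1.4142 ≈ 56.573
Gain = 20 log₁₀(56.573) ≈ 35.05 dB
∠G = 0.72° − 45.00° = -44.28°

At s = jω = j80:
zero (s+80): 80 + j80 → |·| = √(80²+80²) = √12800 ≈ 113.14, ∠ = arctan(80/80) ≈ 45.00°
pole (s+1): 1 + j80 → |·| = √(1²+80²) = √6401 ≈ 80.006, ∠ = arctan(80/1) ≈ 89.28°
|G| = 1 · 113.14 / 80.006 ≈ 1.4141
Gain = 20 log₁₀(1.4141) ≈ 3.01 dB
∠G = 45.00° − 89.28° = -44.28°

ω = 1: 35.1 dB, -44.3°; ω = 80: 3.0 dB, -44.3°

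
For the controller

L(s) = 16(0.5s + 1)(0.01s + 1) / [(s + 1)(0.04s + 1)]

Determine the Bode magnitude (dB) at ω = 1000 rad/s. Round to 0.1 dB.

6.1 dB

At ω = 1000 rad/s:
zero (1 + j1000·0.5) = 1 + j500 → |·| ≈ 500, ∠ ≈ 89.89°
zero (1 + j1000·0.01) = 1 + j10 → |·| ≈ 10.05, ∠ ≈ 84.29°
pole (1 + j1000·1) = 1 + j1000 → |·| ≈ 1000, ∠ ≈ 89.94°
pole (1 + j1000·0.04) = 1 + j40 → |·| ≈ 40.012, ∠ ≈ 88.57°
|L| = 16 · 500 · 10.05 / (1000 · 40.012) ≈ 2.0094
Gain = 20 log₁₀(2.0094) ≈ 6.06 dB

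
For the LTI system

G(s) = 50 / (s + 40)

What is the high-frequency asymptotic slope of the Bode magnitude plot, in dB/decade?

Each pole contributes −20 dB/decade at high frequency; each zero contributes +20 dB/decade.
Net: 0 zero(s) − 1 pole(s) → -20 dB/decade.

-20 dB/decade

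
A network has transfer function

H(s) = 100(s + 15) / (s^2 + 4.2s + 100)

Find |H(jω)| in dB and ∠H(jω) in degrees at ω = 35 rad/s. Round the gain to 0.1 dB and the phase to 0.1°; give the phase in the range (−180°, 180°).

At s = jω = j35:
zero (s+15): 15 + j35 → |·| = √(15²+35²) = √1450 ≈ 38.079, ∠ = arctan(35/15) ≈ 66.80°
quadratic: (j35)² + 4.2·j35 + 100 = -1125 + j147 → |·| ≈ 1134.6, ∠ ≈ 172.56°
|H| = 100 · 38.079 / 1134.6 ≈ 3.3562
Gain = 20 log₁₀(3.3562) ≈ 10.52 dB
∠H = 66.80° − 172.56° = -105.76°

10.5 dB, -105.8°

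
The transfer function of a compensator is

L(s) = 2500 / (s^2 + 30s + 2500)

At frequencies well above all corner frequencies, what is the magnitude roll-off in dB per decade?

-40 dB/decade

Each pole contributes −20 dB/decade at high frequency; each zero contributes +20 dB/decade.
Net: 0 zero(s) − 2 pole(s) → -40 dB/decade.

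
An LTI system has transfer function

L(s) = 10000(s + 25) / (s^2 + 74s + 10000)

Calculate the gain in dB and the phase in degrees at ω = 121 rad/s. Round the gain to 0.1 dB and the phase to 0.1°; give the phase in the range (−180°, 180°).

At s = jω = j121:
zero (s+25): 25 + j121 → |·| = √(25²+121²) = √15266 ≈ 123.56, ∠ = arctan(121/25) ≈ 78.33°
quadratic: (j121)² + 74·j121 + 10000 = -4641 + j8954 → |·| ≈ 10085, ∠ ≈ 117.40°
|L| = 10000 · 123.56 / 10085 ≈ 122.52
Gain = 20 log₁₀(122.52) ≈ 41.76 dB
∠L = 78.33° − 117.40° = -39.07°

41.8 dB, -39.1°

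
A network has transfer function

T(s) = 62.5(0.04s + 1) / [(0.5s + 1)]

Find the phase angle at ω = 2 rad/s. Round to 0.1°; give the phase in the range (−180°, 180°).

At ω = 2 rad/s:
zero (1 + j2·0.04) = 1 + j0.08 → |·| ≈ 1.0032, ∠ ≈ 4.57°
pole (1 + j2·0.5) = 1 + j1 → |·| ≈ 1.4142, ∠ ≈ 45.00°
∠T = (4.57°) − (45.00°) = -40.43°

-40.4°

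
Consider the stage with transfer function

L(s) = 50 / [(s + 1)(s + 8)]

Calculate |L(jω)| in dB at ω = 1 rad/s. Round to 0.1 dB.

At s = jω = j1:
pole (s+1): 1 + j1 → |·| = √(1²+1²) = √2 ≈ 1.4142, ∠ = arctan(1/1) ≈ 45.00°
pole (s+8): 8 + j1 → |·| = √(8²+1²) = √65 ≈ 8.0623, ∠ = arctan(1/8) ≈ 7.13°
|L| = 50 / 11.402 ≈ 4.3852
Gain = 20 log₁₀(4.3852) ≈ 12.84 dB

12.8 dB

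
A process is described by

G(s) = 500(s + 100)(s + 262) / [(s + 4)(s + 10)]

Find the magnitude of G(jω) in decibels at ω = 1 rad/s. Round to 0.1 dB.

110.0 dB

At s = jω = j1:
zero (s+100): 100 + j1 → |·| = √(100²+1²) = √10001 ≈ 100, ∠ = arctan(1/100) ≈ 0.57°
zero (s+262): 262 + j1 → |·| = √(262²+1²) = √68645 ≈ 262, ∠ = arctan(1/262) ≈ 0.22°
pole (s+4): 4 + j1 → |·| = √(4²+1²) = √17 ≈ 4.1231, ∠ = arctan(1/4) ≈ 14.04°
pole (s+10): 10 + j1 → |·| = √(10²+1²) = √101 ≈ 10.05, ∠ = arctan(1/10) ≈ 5.71°
|G| = 500 · 26200 / 41.437 ≈ 3.1614e+05
Gain = 20 log₁₀(3.1614e+05) ≈ 110.00 dB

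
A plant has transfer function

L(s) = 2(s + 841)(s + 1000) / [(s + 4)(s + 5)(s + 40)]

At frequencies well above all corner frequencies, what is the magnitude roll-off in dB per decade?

Each pole contributes −20 dB/decade at high frequency; each zero contributes +20 dB/decade.
Net: 2 zero(s) − 3 pole(s) → -20 dB/decade.

-20 dB/decade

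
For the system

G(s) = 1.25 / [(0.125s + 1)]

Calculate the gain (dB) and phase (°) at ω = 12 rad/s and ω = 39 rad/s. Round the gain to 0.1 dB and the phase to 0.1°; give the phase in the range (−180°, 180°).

ω = 12: -3.2 dB, -56.3°; ω = 39: -12.0 dB, -78.4°

At ω = 12 rad/s:
pole (1 + j12·0.125) = 1 + j1.5 → |·| ≈ 1.8028, ∠ ≈ 56.31°
|G| = 1.25 · 1 / (1.8028) ≈ 0.69337
Gain = 20 log₁₀(0.69337) ≈ -3.18 dB
∠G = (0°) − (56.31°) = -56.31°

At ω = 39 rad/s:
pole (1 + j39·0.125) = 1 + j4.875 → |·| ≈ 4.9765, ∠ ≈ 78.41°
|G| = 1.25 · 1 / (4.9765) ≈ 0.25118
Gain = 20 log₁₀(0.25118) ≈ -12.00 dB
∠G = (0°) − (78.41°) = -78.41°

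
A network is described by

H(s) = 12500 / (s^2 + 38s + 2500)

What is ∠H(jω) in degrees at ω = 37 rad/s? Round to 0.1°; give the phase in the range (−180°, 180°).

-51.2°

At s = jω = j37:
quadratic: (j37)² + 38·j37 + 2500 = 1131 + j1406 → |·| ≈ 1804.4, ∠ ≈ 51.19°
∠H = 0.00° − 51.19° = -51.19°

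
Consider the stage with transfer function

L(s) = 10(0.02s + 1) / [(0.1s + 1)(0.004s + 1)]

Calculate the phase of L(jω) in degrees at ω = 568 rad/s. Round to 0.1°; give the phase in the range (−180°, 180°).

-70.3°

At ω = 568 rad/s:
zero (1 + j568·0.02) = 1 + j11.36 → |·| ≈ 11.404, ∠ ≈ 84.97°
pole (1 + j568·0.1) = 1 + j56.8 → |·| ≈ 56.809, ∠ ≈ 88.99°
pole (1 + j568·0.004) = 1 + j2.272 → |·| ≈ 2.4823, ∠ ≈ 66.24°
∠L = (84.97°) − (88.99° + 66.24°) = -70.26°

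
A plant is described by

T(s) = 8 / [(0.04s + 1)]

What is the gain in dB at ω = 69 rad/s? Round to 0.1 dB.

At ω = 69 rad/s:
pole (1 + j69·0.04) = 1 + j2.76 → |·| ≈ 2.9356, ∠ ≈ 70.08°
|T| = 8 · 1 / (2.9356) ≈ 2.7252
Gain = 20 log₁₀(2.7252) ≈ 8.71 dB

8.7 dB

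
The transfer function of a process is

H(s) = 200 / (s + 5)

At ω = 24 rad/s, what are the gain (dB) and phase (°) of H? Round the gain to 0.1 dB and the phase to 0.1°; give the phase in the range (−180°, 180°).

18.2 dB, -78.2°

Substitute s = j24:
Numerator: 200 = 200 + j0
Denominator: (j24) + 5 = 5 + j24
|N| = √(200² + 0²) ≈ 200, ∠N ≈ 0.00°
|D| = √(5² + 24²) ≈ 24.515, ∠D ≈ 78.23°
|H| = 200 / 24.515 ≈ 8.1583
Gain = 20 log₁₀(8.1583) ≈ 18.23 dB
∠H = 0.00° − 78.23° = -78.23°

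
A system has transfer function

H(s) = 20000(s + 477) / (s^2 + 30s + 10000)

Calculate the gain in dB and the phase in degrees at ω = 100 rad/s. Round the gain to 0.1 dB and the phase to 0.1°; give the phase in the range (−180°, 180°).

At s = jω = j100:
zero (s+477): 477 + j100 → |·| = √(477²+100²) = √237529 ≈ 487.37, ∠ = arctan(100/477) ≈ 11.84°
quadratic: (j100)² + 30·j100 + 10000 = 0 + j3000 → |·| ≈ 3000, ∠ ≈ 90.00°
|H| = 20000 · 487.37 / 3000 ≈ 3249.1
Gain = 20 log₁₀(3249.1) ≈ 70.24 dB
∠H = 11.84° − 90.00° = -78.16°

70.2 dB, -78.2°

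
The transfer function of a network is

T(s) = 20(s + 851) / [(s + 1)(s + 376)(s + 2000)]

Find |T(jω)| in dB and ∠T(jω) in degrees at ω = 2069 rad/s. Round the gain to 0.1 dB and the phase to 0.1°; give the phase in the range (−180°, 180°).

-108.9 dB, -148.0°

At s = jω = j2069:
zero (s+851): 851 + j2069 → |·| = √(851²+2069²) = √5004962 ≈ 2237.2, ∠ = arctan(2069/851) ≈ 67.64°
pole (s+1): 1 + j2069 → |·| = √(1²+2069²) = √4280762 ≈ 2069, ∠ = arctan(2069/1) ≈ 89.97°
pole (s+376): 376 + j2069 → |·| = √(376²+2069²) = √4422137 ≈ 2102.9, ∠ = arctan(2069/376) ≈ 79.70°
pole (s+2000): 2000 + j2069 → |·| = √(2000²+2069²) = √8280761 ≈ 2877.6, ∠ = arctan(2069/2000) ≈ 45.97°
|T| = 20 · 2237.2 / 1.252e+10 ≈ 3.5738e-06
Gain = 20 log₁₀(3.5738e-06) ≈ -108.94 dB
∠T = 67.64° − 215.64° = -148.00°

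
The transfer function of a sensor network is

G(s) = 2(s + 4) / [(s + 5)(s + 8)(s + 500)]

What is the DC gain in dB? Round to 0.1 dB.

G(0) = 2·4 / (5·8·500) = 0.0004
20 log₁₀(0.0004) ≈ -67.96 dB

-68.0 dB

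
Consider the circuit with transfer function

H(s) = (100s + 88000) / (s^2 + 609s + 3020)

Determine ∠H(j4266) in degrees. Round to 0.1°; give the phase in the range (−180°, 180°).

-93.5°

Substitute s = j4266:
Numerator: 100(j4266) + 88000 = 88000 + j426600
Denominator: (j4266)^2 + 609(j4266) + 3020 = -18195736 + j2597994
|N| = √(88000² + 426600²) ≈ 4.3558e+05, ∠N ≈ 78.34°
|D| = √(18195736² + 2597994²) ≈ 1.838e+07, ∠D ≈ 171.87°
∠H = 78.34° − 171.87° = -93.53°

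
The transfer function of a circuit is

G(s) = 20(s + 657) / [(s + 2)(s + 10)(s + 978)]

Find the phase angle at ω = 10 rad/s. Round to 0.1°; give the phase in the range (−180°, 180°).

-123.4°

At s = jω = j10:
zero (s+657): 657 + j10 → |·| = √(657²+10²) = √431749 ≈ 657.08, ∠ = arctan(10/657) ≈ 0.87°
pole (s+2): 2 + j10 → |·| = √(2²+10²) = √104 ≈ 10.198, ∠ = arctan(10/2) ≈ 78.69°
pole (s+10): 10 + j10 → |·| = √(10²+10²) = √200 ≈ 14.142, ∠ = arctan(10/10) ≈ 45.00°
pole (s+978): 978 + j10 → |·| = √(978²+10²) = √956584 ≈ 978.05, ∠ = arctan(10/978) ≈ 0.59°
∠G = 0.87° − 124.28° = -123.41°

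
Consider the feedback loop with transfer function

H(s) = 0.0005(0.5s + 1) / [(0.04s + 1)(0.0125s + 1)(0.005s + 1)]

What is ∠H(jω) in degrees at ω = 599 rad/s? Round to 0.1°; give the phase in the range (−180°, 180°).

-151.7°

At ω = 599 rad/s:
zero (1 + j599·0.5) = 1 + j299.5 → |·| ≈ 299.5, ∠ ≈ 89.81°
pole (1 + j599·0.04) = 1 + j23.96 → |·| ≈ 23.981, ∠ ≈ 87.61°
pole (1 + j599·0.0125) = 1 + j7.4875 → |·| ≈ 7.554, ∠ ≈ 82.39°
pole (1 + j599·0.005) = 1 + j2.995 → |·| ≈ 3.1575, ∠ ≈ 71.54°
∠H = (89.81°) − (87.61° + 82.39° + 71.54°) = -151.73°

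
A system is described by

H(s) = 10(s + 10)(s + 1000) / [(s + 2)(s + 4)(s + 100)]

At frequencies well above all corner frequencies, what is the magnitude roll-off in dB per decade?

Each pole contributes −20 dB/decade at high frequency; each zero contributes +20 dB/decade.
Net: 2 zero(s) − 3 pole(s) → -20 dB/decade.

-20 dB/decade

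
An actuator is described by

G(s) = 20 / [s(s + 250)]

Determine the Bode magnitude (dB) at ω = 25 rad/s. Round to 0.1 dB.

At s = jω = j25:
pole (s+250): 250 + j25 → |·| = √(250²+25²) = √63125 ≈ 251.25, ∠ = arctan(25/250) ≈ 5.71°
pole at origin: |s| = 25, ∠ = 90.00° (in denominator)
|G| = 20 / 6281.2 ≈ 0.0031841
Gain = 20 log₁₀(0.0031841) ≈ -49.94 dB

-49.9 dB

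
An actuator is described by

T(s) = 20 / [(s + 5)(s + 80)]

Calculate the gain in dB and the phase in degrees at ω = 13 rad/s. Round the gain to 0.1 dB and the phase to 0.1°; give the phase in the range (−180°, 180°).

-35.0 dB, -78.2°

At s = jω = j13:
pole (s+5): 5 + j13 → |·| = √(5²+13²) = √194 ≈ 13.928, ∠ = arctan(13/5) ≈ 68.96°
pole (s+80): 80 + j13 → |·| = √(80²+13²) = √6569 ≈ 81.049, ∠ = arctan(13/80) ≈ 9.23°
|T| = 20 / 1128.9 ≈ 0.017716
Gain = 20 log₁₀(0.017716) ≈ -35.03 dB
∠T = 0.00° − 78.19° = -78.19°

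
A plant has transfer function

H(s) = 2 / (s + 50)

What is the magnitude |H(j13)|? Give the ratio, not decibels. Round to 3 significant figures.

0.0387

Substitute s = j13:
Numerator: 2 = 2 + j0
Denominator: (j13) + 50 = 50 + j13
|N| = √(2² + 0²) ≈ 2, ∠N ≈ 0.00°
|D| = √(50² + 13²) ≈ 51.662, ∠D ≈ 14.57°
|H| = 2 / 51.662 ≈ 0.038713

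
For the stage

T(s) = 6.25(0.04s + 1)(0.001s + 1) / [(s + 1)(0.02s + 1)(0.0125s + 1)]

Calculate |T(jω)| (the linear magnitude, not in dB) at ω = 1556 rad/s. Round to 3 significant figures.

0.000763

At ω = 1556 rad/s:
zero (1 + j1556·0.04) = 1 + j62.24 → |·| ≈ 62.248, ∠ ≈ 89.08°
zero (1 + j1556·0.001) = 1 + j1.556 → |·| ≈ 1.8496, ∠ ≈ 57.27°
pole (1 + j1556·1) = 1 + j1556 → |·| ≈ 1556, ∠ ≈ 89.96°
pole (1 + j1556·0.02) = 1 + j31.12 → |·| ≈ 31.136, ∠ ≈ 88.16°
pole (1 + j1556·0.0125) = 1 + j19.45 → |·| ≈ 19.476, ∠ ≈ 87.06°
|T| = 6.25 · 62.248 · 1.8496 / (1556 · 31.136 · 19.476) ≈ 0.00076263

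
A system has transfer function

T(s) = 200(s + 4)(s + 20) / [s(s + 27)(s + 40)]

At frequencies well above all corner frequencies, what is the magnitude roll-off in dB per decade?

Each pole contributes −20 dB/decade at high frequency; each zero contributes +20 dB/decade.
Net: 2 zero(s) − 3 pole(s) → -20 dB/decade.

-20 dB/decade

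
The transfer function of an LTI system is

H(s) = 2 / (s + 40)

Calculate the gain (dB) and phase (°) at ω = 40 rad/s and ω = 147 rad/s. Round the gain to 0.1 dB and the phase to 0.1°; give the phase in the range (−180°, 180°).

Substitute s = j40:
Numerator: 2 = 2 + j0
Denominator: (j40) + 40 = 40 + j40
|N| = √(2² + 0²) ≈ 2, ∠N ≈ 0.00°
|D| = √(40² + 40²) ≈ 56.569, ∠D ≈ 45.00°
|H| = 2 / 56.569 ≈ 0.035355
Gain = 20 log₁₀(0.035355) ≈ -29.03 dB
∠H = 0.00° − 45.00° = -45.00°

Substitute s = j147:
Numerator: 2 = 2 + j0
Denominator: (j147) + 40 = 40 + j147
|N| = √(2² + 0²) ≈ 2, ∠N ≈ 0.00°
|D| = √(40² + 147²) ≈ 152.35, ∠D ≈ 74.78°
|H| = 2 / 152.35 ≈ 0.013128
Gain = 20 log₁₀(0.013128) ≈ -37.64 dB
∠H = 0.00° − 74.78° = -74.78°

ω = 40: -29.0 dB, -45.0°; ω = 147: -37.6 dB, -74.8°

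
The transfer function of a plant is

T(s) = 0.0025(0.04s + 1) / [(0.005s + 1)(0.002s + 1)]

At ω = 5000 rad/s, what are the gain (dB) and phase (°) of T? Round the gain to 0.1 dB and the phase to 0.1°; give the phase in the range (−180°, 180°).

At ω = 5000 rad/s:
zero (1 + j5000·0.04) = 1 + j200 → |·| ≈ 200, ∠ ≈ 89.71°
pole (1 + j5000·0.005) = 1 + j25 → |·| ≈ 25.02, ∠ ≈ 87.71°
pole (1 + j5000·0.002) = 1 + j10 → |·| ≈ 10.05, ∠ ≈ 84.29°
|T| = 0.0025 · 200 / (25.02 · 10.05) ≈ 0.0019885
Gain = 20 log₁₀(0.0019885) ≈ -54.03 dB
∠T = (89.71°) − (87.71° + 84.29°) = -82.29°

-54.0 dB, -82.3°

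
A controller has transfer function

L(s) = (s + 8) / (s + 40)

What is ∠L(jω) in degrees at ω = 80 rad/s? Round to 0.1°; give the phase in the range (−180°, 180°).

20.9°

At s = jω = j80:
zero (s+8): 8 + j80 → |·| = √(8²+80²) = √6464 ≈ 80.399, ∠ = arctan(80/8) ≈ 84.29°
pole (s+40): 40 + j80 → |·| = √(40²+80²) = √8000 ≈ 89.443, ∠ = arctan(80/40) ≈ 63.43°
∠L = 84.29° − 63.43° = 20.86°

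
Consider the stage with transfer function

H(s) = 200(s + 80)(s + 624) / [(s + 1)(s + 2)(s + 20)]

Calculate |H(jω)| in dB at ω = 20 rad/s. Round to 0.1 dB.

59.1 dB

At s = jω = j20:
zero (s+80): 80 + j20 → |·| = √(80²+20²) = √6800 ≈ 82.462, ∠ = arctan(20/80) ≈ 14.04°
zero (s+624): 624 + j20 → |·| = √(624²+20²) = √389776 ≈ 624.32, ∠ = arctan(20/624) ≈ 1.84°
pole (s+1): 1 + j20 → |·| = √(1²+20²) = √401 ≈ 20.025, ∠ = arctan(20/1) ≈ 87.14°
pole (s+2): 2 + j20 → |·| = √(2²+20²) = √404 ≈ 20.1, ∠ = arctan(20/2) ≈ 84.29°
pole (s+20): 20 + j20 → |·| = √(20²+20²) = √800 ≈ 28.284, ∠ = arctan(20/20) ≈ 45.00°
|H| = 200 · 51483 / 11384 ≈ 904.48
Gain = 20 log₁₀(904.48) ≈ 59.13 dB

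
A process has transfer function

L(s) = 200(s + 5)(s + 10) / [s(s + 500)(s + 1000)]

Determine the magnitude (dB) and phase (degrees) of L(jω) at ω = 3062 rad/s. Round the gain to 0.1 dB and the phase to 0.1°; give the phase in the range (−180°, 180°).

-24.3 dB, -62.9°

At s = jω = j3062:
zero (s+5): 5 + j3062 → |·| = √(5²+3062²) = √9375869 ≈ 3062, ∠ = arctan(3062/5) ≈ 89.91°
zero (s+10): 10 + j3062 → |·| = √(10²+3062²) = √9375944 ≈ 3062, ∠ = arctan(3062/10) ≈ 89.81°
pole (s+500): 500 + j3062 → |·| = √(500²+3062²) = √9625844 ≈ 3102.6, ∠ = arctan(3062/500) ≈ 80.73°
pole (s+1000): 1000 + j3062 → |·| = √(1000²+3062²) = √10375844 ≈ 3221.2, ∠ = arctan(3062/1000) ≈ 71.91°
pole at origin: |s| = 3062, ∠ = 90.00° (in denominator)
|L| = 200 · 9.3758e+06 / 3.0602e+10 ≈ 0.061276
Gain = 20 log₁₀(0.061276) ≈ -24.25 dB
∠L = 179.72° − 242.64° = -62.92°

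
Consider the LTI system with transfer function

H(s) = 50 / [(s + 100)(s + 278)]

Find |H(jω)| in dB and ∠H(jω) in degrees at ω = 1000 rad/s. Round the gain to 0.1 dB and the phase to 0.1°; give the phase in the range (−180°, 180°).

-86.4 dB, -158.8°

At s = jω = j1000:
pole (s+100): 100 + j1000 → |·| = √(100²+1000²) = √1010000 ≈ 1005, ∠ = arctan(1000/100) ≈ 84.29°
pole (s+278): 278 + j1000 → |·| = √(278²+1000²) = √1077284 ≈ 1037.9, ∠ = arctan(1000/278) ≈ 74.46°
|H| = 50 / 1.0431e+06 ≈ 4.7934e-05
Gain = 20 log₁₀(4.7934e-05) ≈ -86.39 dB
∠H = 0.00° − 158.75° = -158.75°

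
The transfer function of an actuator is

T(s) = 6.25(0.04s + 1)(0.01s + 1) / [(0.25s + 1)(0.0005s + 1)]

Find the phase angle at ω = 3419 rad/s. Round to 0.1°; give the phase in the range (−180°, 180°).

28.3°

At ω = 3419 rad/s:
zero (1 + j3419·0.04) = 1 + j136.76 → |·| ≈ 136.76, ∠ ≈ 89.58°
zero (1 + j3419·0.01) = 1 + j34.19 → |·| ≈ 34.205, ∠ ≈ 88.32°
pole (1 + j3419·0.25) = 1 + j854.75 → |·| ≈ 854.75, ∠ ≈ 89.93°
pole (1 + j3419·0.0005) = 1 + j1.7095 → |·| ≈ 1.9805, ∠ ≈ 59.67°
∠T = (89.58° + 88.32°) − (89.93° + 59.67°) = 28.30°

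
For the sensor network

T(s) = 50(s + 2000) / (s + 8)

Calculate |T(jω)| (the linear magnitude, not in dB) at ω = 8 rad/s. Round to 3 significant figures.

At s = jω = j8:
zero (s+2000): 2000 + j8 → |·| = √(2000²+8²) = √4000064 ≈ 2000, ∠ = arctan(8/2000) ≈ 0.23°
pole (s+8): 8 + j8 → |·| = √(8²+8²) = √128 ≈ 11.314, ∠ = arctan(8/8) ≈ 45.00°
|T| = 50 · 2000 / 11.314 ≈ 8838.6

8.84e+03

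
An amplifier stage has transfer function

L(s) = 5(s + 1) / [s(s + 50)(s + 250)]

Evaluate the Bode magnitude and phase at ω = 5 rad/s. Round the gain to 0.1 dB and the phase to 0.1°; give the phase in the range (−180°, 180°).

-67.8 dB, -18.2°

At s = jω = j5:
zero (s+1): 1 + j5 → |·| = √(1²+5²) = √26 ≈ 5.099, ∠ = arctan(5/1) ≈ 78.69°
pole (s+50): 50 + j5 → |·| = √(50²+5²) = √2525 ≈ 50.249, ∠ = arctan(5/50) ≈ 5.71°
pole (s+250): 250 + j5 → |·| = √(250²+5²) = √62525 ≈ 250.05, ∠ = arctan(5/250) ≈ 1.15°
pole at origin: |s| = 5, ∠ = 90.00° (in denominator)
|L| = 5 · 5.099 / 62824 ≈ 0.00040582
Gain = 20 log₁₀(0.00040582) ≈ -67.83 dB
∠L = 78.69° − 96.86° = -18.17°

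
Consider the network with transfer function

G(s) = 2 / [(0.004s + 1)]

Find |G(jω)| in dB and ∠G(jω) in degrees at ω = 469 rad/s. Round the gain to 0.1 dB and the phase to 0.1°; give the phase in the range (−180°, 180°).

At ω = 469 rad/s:
pole (1 + j469·0.004) = 1 + j1.876 → |·| ≈ 2.1259, ∠ ≈ 61.94°
|G| = 2 · 1 / (2.1259) ≈ 0.94078
Gain = 20 log₁₀(0.94078) ≈ -0.53 dB
∠G = (0°) − (61.94°) = -61.94°

-0.5 dB, -61.9°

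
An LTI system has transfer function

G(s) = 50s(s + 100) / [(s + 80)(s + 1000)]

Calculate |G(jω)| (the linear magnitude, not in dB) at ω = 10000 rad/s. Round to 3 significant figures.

49.8

At s = jω = j10000:
zero (s+100): 100 + j10000 → |·| = √(100²+10000²) = √100010000 ≈ 10000, ∠ = arctan(10000/100) ≈ 89.43°
zero at origin: s = j10000 → |·| = 10000, ∠ = 90.00°
pole (s+80): 80 + j10000 → |·| = √(80²+10000²) = √100006400 ≈ 10000, ∠ = arctan(10000/80) ≈ 89.54°
pole (s+1000): 1000 + j10000 → |·| = √(1000²+10000²) = √101000000 ≈ 10050, ∠ = arctan(10000/1000) ≈ 84.29°
|G| = 50 · 1e+08 / 1.005e+08 ≈ 49.751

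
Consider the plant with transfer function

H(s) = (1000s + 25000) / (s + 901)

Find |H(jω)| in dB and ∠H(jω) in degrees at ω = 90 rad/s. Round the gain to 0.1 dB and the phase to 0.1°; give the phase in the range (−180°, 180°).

40.3 dB, 68.8°

Substitute s = j90:
Numerator: 1000(j90) + 25000 = 25000 + j90000
Denominator: (j90) + 901 = 901 + j90
|N| = √(25000² + 90000²) ≈ 93408, ∠N ≈ 74.48°
|D| = √(901² + 90²) ≈ 905.48, ∠D ≈ 5.70°
|H| = 93408 / 905.48 ≈ 103.16
Gain = 20 log₁₀(103.16) ≈ 40.27 dB
∠H = 74.48° − 5.70° = 68.78°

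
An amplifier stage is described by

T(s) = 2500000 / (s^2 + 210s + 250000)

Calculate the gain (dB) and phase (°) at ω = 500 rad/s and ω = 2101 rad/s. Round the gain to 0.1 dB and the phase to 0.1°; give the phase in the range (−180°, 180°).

ω = 500: 27.5 dB, -90.0°; ω = 2101: -4.5 dB, -174.0°

At s = jω = j500:
quadratic: (j500)² + 210·j500 + 250000 = 0 + j105000 → |·| ≈ 1.05e+05, ∠ ≈ 90.00°
|T| = 2500000 / 1.05e+05 ≈ 23.81
Gain = 20 log₁₀(23.81) ≈ 27.54 dB
∠T = 0.00° − 90.00° = -90.00°

At s = jω = j2101:
quadratic: (j2101)² + 210·j2101 + 250000 = -4164201 + j441210 → |·| ≈ 4.1875e+06, ∠ ≈ 173.95°
|T| = 2500000 / 4.1875e+06 ≈ 0.59701
Gain = 20 log₁₀(0.59701) ≈ -4.48 dB
∠T = 0.00° − 173.95° = -173.95°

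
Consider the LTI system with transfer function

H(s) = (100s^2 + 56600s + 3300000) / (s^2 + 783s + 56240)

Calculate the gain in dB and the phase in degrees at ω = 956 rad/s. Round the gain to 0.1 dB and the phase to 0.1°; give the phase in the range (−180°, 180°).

Substitute s = j956:
Numerator: 100(j956)^2 + 56600(j956) + 3300000 = -88093600 + j54109600
Denominator: (j956)^2 + 783(j956) + 56240 = -857696 + j748548
|N| = √(88093600² + 54109600²) ≈ 1.0338e+08, ∠N ≈ 148.44°
|D| = √(857696² + 748548²) ≈ 1.1384e+06, ∠D ≈ 138.89°
|H| = 1.0338e+08 / 1.1384e+06 ≈ 90.812
Gain = 20 log₁₀(90.812) ≈ 39.16 dB
∠H = 148.44° − 138.89° = 9.55°

39.2 dB, 9.6°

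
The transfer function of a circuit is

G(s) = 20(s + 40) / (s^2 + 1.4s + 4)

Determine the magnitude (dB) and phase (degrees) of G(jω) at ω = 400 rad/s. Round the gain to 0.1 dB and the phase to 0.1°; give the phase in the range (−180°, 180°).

At s = jω = j400:
zero (s+40): 40 + j400 → |·| = √(40²+400²) = √161600 ≈ 402, ∠ = arctan(400/40) ≈ 84.29°
quadratic: (j400)² + 1.4·j400 + 4 = -159996 + j560 → |·| ≈ 1.6e+05, ∠ ≈ 179.80°
|G| = 20 · 402 / 1.6e+05 ≈ 0.05025
Gain = 20 log₁₀(0.05025) ≈ -25.98 dB
∠G = 84.29° − 179.80° = -95.51°

-26.0 dB, -95.5°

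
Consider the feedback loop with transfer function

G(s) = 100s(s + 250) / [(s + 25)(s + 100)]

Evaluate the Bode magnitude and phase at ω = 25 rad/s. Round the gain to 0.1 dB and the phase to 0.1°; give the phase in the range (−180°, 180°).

At s = jω = j25:
zero (s+250): 250 + j25 → |·| = √(250²+25²) = √63125 ≈ 251.25, ∠ = arctan(25/250) ≈ 5.71°
zero at origin: s = j25 → |·| = 25, ∠ = 90.00°
pole (s+25): 25 + j25 → |·| = √(25²+25²) = √1250 ≈ 35.355, ∠ = arctan(25/25) ≈ 45.00°
pole (s+100): 100 + j25 → |·| = √(100²+25²) = √10625 ≈ 103.08, ∠ = arctan(25/100) ≈ 14.04°
|G| = 100 · 6281.2 / 3644.4 ≈ 172.35
Gain = 20 log₁₀(172.35) ≈ 44.73 dB
∠G = 95.71° − 59.04° = 36.67°

44.7 dB, 36.7°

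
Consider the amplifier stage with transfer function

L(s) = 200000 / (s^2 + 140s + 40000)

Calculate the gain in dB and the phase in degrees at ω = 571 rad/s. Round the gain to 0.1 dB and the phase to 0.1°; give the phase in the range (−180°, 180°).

-3.4 dB, -164.4°

At s = jω = j571:
quadratic: (j571)² + 140·j571 + 40000 = -286041 + j79940 → |·| ≈ 2.97e+05, ∠ ≈ 164.39°
|L| = 200000 / 2.97e+05 ≈ 0.6734
Gain = 20 log₁₀(0.6734) ≈ -3.43 dB
∠L = 0.00° − 164.39° = -164.39°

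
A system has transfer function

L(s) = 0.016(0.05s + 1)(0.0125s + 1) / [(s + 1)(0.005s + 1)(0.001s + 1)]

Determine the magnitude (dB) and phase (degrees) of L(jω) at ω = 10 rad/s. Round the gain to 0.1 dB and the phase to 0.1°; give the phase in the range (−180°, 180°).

-54.9 dB, -54.0°

At ω = 10 rad/s:
zero (1 + j10·0.05) = 1 + j0.5 → |·| ≈ 1.118, ∠ ≈ 26.57°
zero (1 + j10·0.0125) = 1 + j0.125 → |·| ≈ 1.0078, ∠ ≈ 7.13°
pole (1 + j10·1) = 1 + j10 → |·| ≈ 10.05, ∠ ≈ 84.29°
pole (1 + j10·0.005) = 1 + j0.05 → |·| ≈ 1.0012, ∠ ≈ 2.86°
pole (1 + j10·0.001) = 1 + j0.01 → |·| ≈ 1, ∠ ≈ 0.57°
|L| = 0.016 · 1.118 · 1.0078 / (10.05 · 1.0012 · 1) ≈ 0.0017916
Gain = 20 log₁₀(0.0017916) ≈ -54.94 dB
∠L = (26.57° + 7.13°) − (84.29° + 2.86° + 0.57°) = -54.02°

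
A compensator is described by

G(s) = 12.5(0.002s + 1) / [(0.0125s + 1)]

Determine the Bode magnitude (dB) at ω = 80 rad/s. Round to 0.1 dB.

At ω = 80 rad/s:
zero (1 + j80·0.002) = 1 + j0.16 → |·| ≈ 1.0127, ∠ ≈ 9.09°
pole (1 + j80·0.0125) = 1 + j1 → |·| ≈ 1.4142, ∠ ≈ 45.00°
|G| = 12.5 · 1.0127 / (1.4142) ≈ 8.9512
Gain = 20 log₁₀(8.9512) ≈ 19.04 dB

19.0 dB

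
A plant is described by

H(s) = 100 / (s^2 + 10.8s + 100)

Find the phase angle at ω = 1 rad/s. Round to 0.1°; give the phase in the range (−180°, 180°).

-6.2°

At s = jω = j1:
quadratic: (j1)² + 10.8·j1 + 100 = 99 + j10.8 → |·| ≈ 99.587, ∠ ≈ 6.23°
∠H = 0.00° − 6.23° = -6.23°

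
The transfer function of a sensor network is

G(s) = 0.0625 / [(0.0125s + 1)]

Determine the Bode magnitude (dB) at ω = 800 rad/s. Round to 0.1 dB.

At ω = 800 rad/s:
pole (1 + j800·0.0125) = 1 + j10 → |·| ≈ 10.05, ∠ ≈ 84.29°
|G| = 0.0625 · 1 / (10.05) ≈ 0.0062189
Gain = 20 log₁₀(0.0062189) ≈ -44.13 dB

-44.1 dB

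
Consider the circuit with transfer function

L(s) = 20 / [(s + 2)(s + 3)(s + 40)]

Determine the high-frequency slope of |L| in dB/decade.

Each pole contributes −20 dB/decade at high frequency; each zero contributes +20 dB/decade.
Net: 0 zero(s) − 3 pole(s) → -60 dB/decade.

-60 dB/decade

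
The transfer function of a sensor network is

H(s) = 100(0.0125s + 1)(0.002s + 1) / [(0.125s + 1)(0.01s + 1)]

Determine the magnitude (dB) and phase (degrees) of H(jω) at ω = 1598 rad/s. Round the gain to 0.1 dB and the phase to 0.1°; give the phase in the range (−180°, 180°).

6.4 dB, -16.4°

At ω = 1598 rad/s:
zero (1 + j1598·0.0125) = 1 + j19.975 → |·| ≈ 20, ∠ ≈ 87.13°
zero (1 + j1598·0.002) = 1 + j3.196 → |·| ≈ 3.3488, ∠ ≈ 72.63°
pole (1 + j1598·0.125) = 1 + j199.75 → |·| ≈ 199.75, ∠ ≈ 89.71°
pole (1 + j1598·0.01) = 1 + j15.98 → |·| ≈ 16.011, ∠ ≈ 86.42°
|H| = 100 · 20 · 3.3488 / (199.75 · 16.011) ≈ 2.0942
Gain = 20 log₁₀(2.0942) ≈ 6.42 dB
∠H = (87.13° + 72.63°) − (89.71° + 86.42°) = -16.37°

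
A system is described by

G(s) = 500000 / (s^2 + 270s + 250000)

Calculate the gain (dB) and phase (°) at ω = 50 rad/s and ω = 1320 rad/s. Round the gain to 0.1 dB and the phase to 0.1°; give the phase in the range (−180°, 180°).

At s = jω = j50:
quadratic: (j50)² + 270·j50 + 250000 = 247500 + j13500 → |·| ≈ 2.4787e+05, ∠ ≈ 3.12°
|G| = 500000 / 2.4787e+05 ≈ 2.0172
Gain = 20 log₁₀(2.0172) ≈ 6.09 dB
∠G = 0.00° − 3.12° = -3.12°

At s = jω = j1320:
quadratic: (j1320)² + 270·j1320 + 250000 = -1492400 + j356400 → |·| ≈ 1.5344e+06, ∠ ≈ 166.57°
|G| = 500000 / 1.5344e+06 ≈ 0.32586
Gain = 20 log₁₀(0.32586) ≈ -9.74 dB
∠G = 0.00° − 166.57° = -166.57°

ω = 50: 6.1 dB, -3.1°; ω = 1320: -9.7 dB, -166.6°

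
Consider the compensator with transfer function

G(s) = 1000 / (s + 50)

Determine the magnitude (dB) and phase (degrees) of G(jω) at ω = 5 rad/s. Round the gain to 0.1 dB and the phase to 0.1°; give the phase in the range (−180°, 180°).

26.0 dB, -5.7°

Substitute s = j5:
Numerator: 1000 = 1000 + j0
Denominator: (j5) + 50 = 50 + j5
|N| = √(1000² + 0²) ≈ 1000, ∠N ≈ 0.00°
|D| = √(50² + 5²) ≈ 50.249, ∠D ≈ 5.71°
|G| = 1000 / 50.249 ≈ 19.901
Gain = 20 log₁₀(19.901) ≈ 25.98 dB
∠G = 0.00° − 5.71° = -5.71°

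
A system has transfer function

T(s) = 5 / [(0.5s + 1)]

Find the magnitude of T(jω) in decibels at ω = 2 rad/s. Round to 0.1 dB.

At ω = 2 rad/s:
pole (1 + j2·0.5) = 1 + j1 → |·| ≈ 1.4142, ∠ ≈ 45.00°
|T| = 5 · 1 / (1.4142) ≈ 3.5356
Gain = 20 log₁₀(3.5356) ≈ 10.97 dB

11.0 dB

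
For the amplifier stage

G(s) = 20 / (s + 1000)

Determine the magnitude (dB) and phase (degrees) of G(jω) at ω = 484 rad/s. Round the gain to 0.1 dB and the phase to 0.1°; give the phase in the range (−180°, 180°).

-34.9 dB, -25.8°

Substitute s = j484:
Numerator: 20 = 20 + j0
Denominator: (j484) + 1000 = 1000 + j484
|N| = √(20² + 0²) ≈ 20, ∠N ≈ 0.00°
|D| = √(1000² + 484²) ≈ 1111, ∠D ≈ 25.83°
|G| = 20 / 1111 ≈ 0.018002
Gain = 20 log₁₀(0.018002) ≈ -34.89 dB
∠G = 0.00° − 25.83° = -25.83°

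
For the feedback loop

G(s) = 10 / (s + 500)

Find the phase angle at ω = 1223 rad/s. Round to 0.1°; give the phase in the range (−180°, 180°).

-67.8°

At s = jω = j1223:
pole (s+500): 500 + j1223 → |·| = √(500²+1223²) = √1745729 ≈ 1321.3, ∠ = arctan(1223/500) ≈ 67.76°
∠G = 0.00° − 67.76° = -67.76°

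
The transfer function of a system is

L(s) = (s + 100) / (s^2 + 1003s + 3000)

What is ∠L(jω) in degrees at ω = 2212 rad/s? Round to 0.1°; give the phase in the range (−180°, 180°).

-68.2°

Substitute s = j2212:
Numerator: (j2212) + 100 = 100 + j2212
Denominator: (j2212)^2 + 1003(j2212) + 3000 = -4889944 + j2218636
|N| = √(100² + 2212²) ≈ 2214.3, ∠N ≈ 87.41°
|D| = √(4889944² + 2218636²) ≈ 5.3697e+06, ∠D ≈ 155.60°
∠L = 87.41° − 155.60° = -68.19°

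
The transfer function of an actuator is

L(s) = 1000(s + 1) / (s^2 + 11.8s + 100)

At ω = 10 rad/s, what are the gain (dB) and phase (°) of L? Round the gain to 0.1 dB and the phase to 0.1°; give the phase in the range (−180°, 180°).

At s = jω = j10:
zero (s+1): 1 + j10 → |·| = √(1²+10²) = √101 ≈ 10.05, ∠ = arctan(10/1) ≈ 84.29°
quadratic: (j10)² + 11.8·j10 + 100 = 0 + j118 → |·| ≈ 118, ∠ ≈ 90.00°
|L| = 1000 · 10.05 / 118 ≈ 85.169
Gain = 20 log₁₀(85.169) ≈ 38.61 dB
∠L = 84.29° − 90.00° = -5.71°

38.6 dB, -5.7°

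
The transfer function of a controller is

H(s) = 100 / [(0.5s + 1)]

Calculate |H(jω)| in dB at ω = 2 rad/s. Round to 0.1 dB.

At ω = 2 rad/s:
pole (1 + j2·0.5) = 1 + j1 → |·| ≈ 1.4142, ∠ ≈ 45.00°
|H| = 100 · 1 / (1.4142) ≈ 70.711
Gain = 20 log₁₀(70.711) ≈ 36.99 dB

37.0 dB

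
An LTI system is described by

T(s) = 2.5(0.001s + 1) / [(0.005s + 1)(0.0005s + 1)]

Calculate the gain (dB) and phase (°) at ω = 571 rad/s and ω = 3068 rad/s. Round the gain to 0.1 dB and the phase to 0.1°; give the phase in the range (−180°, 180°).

At ω = 571 rad/s:
zero (1 + j571·0.001) = 1 + j0.571 → |·| ≈ 1.1515, ∠ ≈ 29.73°
pole (1 + j571·0.005) = 1 + j2.855 → |·| ≈ 3.0251, ∠ ≈ 70.70°
pole (1 + j571·0.0005) = 1 + j0.2855 → |·| ≈ 1.04, ∠ ≈ 15.93°
|T| = 2.5 · 1.1515 / (3.0251 · 1.04) ≈ 0.91502
Gain = 20 log₁₀(0.91502) ≈ -0.77 dB
∠T = (29.73°) − (70.70° + 15.93°) = -56.90°

At ω = 3068 rad/s:
zero (1 + j3068·0.001) = 1 + j3.068 → |·| ≈ 3.2269, ∠ ≈ 71.95°
pole (1 + j3068·0.005) = 1 + j15.34 → |·| ≈ 15.373, ∠ ≈ 86.27°
pole (1 + j3068·0.0005) = 1 + j1.534 → |·| ≈ 1.8312, ∠ ≈ 56.90°
|T| = 2.5 · 3.2269 / (15.373 · 1.8312) ≈ 0.28657
Gain = 20 log₁₀(0.28657) ≈ -10.86 dB
∠T = (71.95°) − (86.27° + 56.90°) = -71.22°

ω = 571: -0.8 dB, -56.9°; ω = 3068: -10.9 dB, -71.2°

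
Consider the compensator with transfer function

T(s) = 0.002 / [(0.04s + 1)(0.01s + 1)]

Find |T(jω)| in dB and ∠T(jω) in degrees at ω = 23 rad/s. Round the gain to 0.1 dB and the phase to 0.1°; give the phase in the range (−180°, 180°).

At ω = 23 rad/s:
pole (1 + j23·0.04) = 1 + j0.92 → |·| ≈ 1.3588, ∠ ≈ 42.61°
pole (1 + j23·0.01) = 1 + j0.23 → |·| ≈ 1.0261, ∠ ≈ 12.95°
|T| = 0.002 · 1 / (1.3588 · 1.0261) ≈ 0.0014344
Gain = 20 log₁₀(0.0014344) ≈ -56.87 dB
∠T = (0°) − (42.61° + 12.95°) = -55.56°

-56.9 dB, -55.6°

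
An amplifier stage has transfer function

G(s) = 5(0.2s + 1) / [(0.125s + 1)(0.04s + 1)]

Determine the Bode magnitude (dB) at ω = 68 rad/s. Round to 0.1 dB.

8.8 dB

At ω = 68 rad/s:
zero (1 + j68·0.2) = 1 + j13.6 → |·| ≈ 13.637, ∠ ≈ 85.79°
pole (1 + j68·0.125) = 1 + j8.5 → |·| ≈ 8.5586, ∠ ≈ 83.29°
pole (1 + j68·0.04) = 1 + j2.72 → |·| ≈ 2.898, ∠ ≈ 69.81°
|G| = 5 · 13.637 / (8.5586 · 2.898) ≈ 2.7491
Gain = 20 log₁₀(2.7491) ≈ 8.78 dB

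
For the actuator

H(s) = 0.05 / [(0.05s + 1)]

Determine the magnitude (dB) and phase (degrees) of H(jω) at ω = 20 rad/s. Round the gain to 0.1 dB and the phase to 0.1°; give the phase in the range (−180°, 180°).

At ω = 20 rad/s:
pole (1 + j20·0.05) = 1 + j1 → |·| ≈ 1.4142, ∠ ≈ 45.00°
|H| = 0.05 · 1 / (1.4142) ≈ 0.035356
Gain = 20 log₁₀(0.035356) ≈ -29.03 dB
∠H = (0°) − (45.00°) = -45.00°

-29.0 dB, -45.0°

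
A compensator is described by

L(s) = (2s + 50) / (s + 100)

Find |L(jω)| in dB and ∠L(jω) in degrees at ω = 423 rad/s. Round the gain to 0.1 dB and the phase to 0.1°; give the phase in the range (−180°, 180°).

5.8 dB, 9.9°

Substitute s = j423:
Numerator: 2(j423) + 50 = 50 + j846
Denominator: (j423) + 100 = 100 + j423
|N| = √(50² + 846²) ≈ 847.48, ∠N ≈ 86.62°
|D| = √(100² + 423²) ≈ 434.66, ∠D ≈ 76.70°
|L| = 847.48 / 434.66 ≈ 1.9498
Gain = 20 log₁₀(1.9498) ≈ 5.80 dB
∠L = 86.62° − 76.70° = 9.92°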